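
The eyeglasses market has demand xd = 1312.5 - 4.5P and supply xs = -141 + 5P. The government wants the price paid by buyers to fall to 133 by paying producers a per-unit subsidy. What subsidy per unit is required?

Required subsidy s = 38 per unit

At a buyer price of 133, quantity demanded is 1312.5 − 4.5·133 = 714.
Sellers supply 714 only when they receive Ps with -141 + 5·Ps = 714, i.e. Ps = 171.
s = Ps − Pb = 171 − 133 = 38.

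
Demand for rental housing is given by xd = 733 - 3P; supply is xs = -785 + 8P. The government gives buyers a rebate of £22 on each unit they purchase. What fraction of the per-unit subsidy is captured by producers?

Pre-subsidy: 733 - 3P = -785 + 8P gives P* = 138, x* = 319.
With the rebate, buyers effectively pay Pb = Ps − 22, where Ps is the price sellers receive.
Demand in terms of Ps becomes xd = 733 − 3(Ps − 22) = 799 - 3Ps. Setting this equal to supply: 799 - 3Ps = -785 + 8Ps, so Ps = 144.
Buyers pay Pb = 144 − 22 = 122; x' = -785 + 8·144 = 367.
Buyers' price falls by P* − Pb = 138 − 122 = 16; sellers' price rises by Ps − P* = 144 − 138 = 6.
So producers capture 6/22 = 3/11 of each unit of subsidy.

Producer share = 3/11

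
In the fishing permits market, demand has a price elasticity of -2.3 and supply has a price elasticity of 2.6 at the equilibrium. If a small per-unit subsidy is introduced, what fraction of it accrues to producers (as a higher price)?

For a small subsidy around the equilibrium, the benefit split depends on the relative slopes, which at a point are proportional to the elasticities.
Buyer share = εs/(εs + |εd|) = 2.6/(2.6 + 2.3) = 26/49; seller share = |εd|/(εs + |εd|) = 23/49.
So producers capture 23/49 of the subsidy.

Producer share = 23/49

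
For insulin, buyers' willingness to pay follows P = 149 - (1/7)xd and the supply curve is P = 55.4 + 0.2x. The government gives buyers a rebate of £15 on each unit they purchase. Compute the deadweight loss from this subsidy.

Pre-subsidy: 149 - (1/7)x = 55.4 + 0.2x gives x* = 273 and P* = 110.
With the rebate, buyers effectively pay Pb = Ps − 15, where Ps is the price sellers receive.
On the curves, Pb = 149 - (1/7)x and Ps = 55.4 + 0.2x; the wedge Ps − Pb = 15 gives 55.4 + 0.2x − (149 - (1/7)x) = 15, so x' = 316.75.
Then Pb = 149 − (1/7)·316.75 = 103.75 and Ps = 55.4 + 0.2·316.75 = 118.75.
The subsidy expands output by 316.75 − 273 = 43.75 past the efficient level; on those units the gap between marginal cost and willingness to pay runs from 0 up to 15.
DWL = ½ × 15 × 43.75 = 328.125.

Deadweight loss = £328.125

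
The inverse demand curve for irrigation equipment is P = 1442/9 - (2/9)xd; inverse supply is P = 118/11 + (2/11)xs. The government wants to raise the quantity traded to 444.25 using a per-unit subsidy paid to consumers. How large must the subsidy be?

Required subsidy s = 30 per unit

At x = 444.25, from the demand curve buyers pay Pb = 1442/9 − (2/9)·444.25 = 61.5; from the supply curve sellers need Ps = 118/11 + (2/11)·444.25 = 91.5.
The subsidy must fill the gap: s = Ps − Pb = 91.5 − 61.5 = 30.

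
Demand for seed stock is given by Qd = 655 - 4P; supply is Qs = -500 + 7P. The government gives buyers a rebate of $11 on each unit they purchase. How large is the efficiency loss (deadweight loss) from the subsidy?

Pre-subsidy: 655 - 4P = -500 + 7P gives P* = 105, Q* = 235.
With the rebate, buyers effectively pay Pb = Ps − 11, where Ps is the price sellers receive.
Demand in terms of Ps becomes Qd = 655 − 4(Ps − 11) = 699 - 4Ps. Setting this equal to supply: 699 - 4Ps = -500 + 7Ps, so Ps = 109.
Buyers pay Pb = 109 − 11 = 98; Q' = -500 + 7·109 = 263.
The subsidy expands output by 263 − 235 = 28 past the efficient level; on those units the gap between marginal cost and willingness to pay runs from 0 up to 11.
DWL = ½ × 11 × 28 = 154.

Deadweight loss = $154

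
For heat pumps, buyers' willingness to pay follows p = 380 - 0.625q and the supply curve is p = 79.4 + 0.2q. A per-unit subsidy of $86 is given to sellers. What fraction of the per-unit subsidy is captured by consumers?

Pre-subsidy: 380 - 0.625q = 79.4 + 0.2q gives q* = 4008/11 and p* = 1675/11.
With the subsidy, sellers receive ps = pb + 86 for each unit, where pb is the price buyers pay.
On the curves, pb = 380 - 0.625q and ps = 79.4 + 0.2q; the wedge ps − pb = 86 gives 79.4 + 0.2q − (380 - 0.625q) = 86, so q' = 15464/33.
Then pb = 380 − 0.625·(15464/33) = 2875/33 and ps = 79.4 + 0.2·(15464/33) = 5713/33.
Buyers' price falls by p* − pb = 1675/11 − 2875/33 = 2150/33; sellers' price rises by ps − p* = 5713/33 − 1675/11 = 688/33.
So consumers capture (2150/33)/86 = 25/33 of each unit of subsidy.

Consumer share = 25/33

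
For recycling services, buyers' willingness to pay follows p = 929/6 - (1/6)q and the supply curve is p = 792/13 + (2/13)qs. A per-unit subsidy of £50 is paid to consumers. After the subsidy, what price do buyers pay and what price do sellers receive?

Buyers pay £80; sellers receive £130

Pre-subsidy: 929/6 - (1/6)q = 792/13 + (2/13)q gives q* = 293 and p* = 106.
With the rebate, buyers effectively pay pb = ps − 50, where ps is the price sellers receive.
On the curves, pb = 929/6 - (1/6)q and ps = 792/13 + (2/13)q; the wedge ps − pb = 50 gives 792/13 + (2/13)q − (929/6 - (1/6)q) = 50, so q' = 449.
Then pb = 929/6 − (1/6)·449 = 80 and ps = 792/13 + (2/13)·449 = 130.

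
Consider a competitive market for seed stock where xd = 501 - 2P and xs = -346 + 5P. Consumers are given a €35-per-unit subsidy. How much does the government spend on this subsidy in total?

Government cost = €10815

Pre-subsidy: 501 - 2P = -346 + 5P gives P* = 121, x* = 259.
With the rebate, buyers effectively pay Pb = Ps − 35, where Ps is the price sellers receive.
Demand in terms of Ps becomes xd = 501 − 2(Ps − 35) = 571 - 2Ps. Setting this equal to supply: 571 - 2Ps = -346 + 5Ps, so Ps = 131.
Buyers pay Pb = 131 − 35 = 96; x' = -346 + 5·131 = 309.
Government outlay = subsidy × quantity = 35 × 309 = 10815.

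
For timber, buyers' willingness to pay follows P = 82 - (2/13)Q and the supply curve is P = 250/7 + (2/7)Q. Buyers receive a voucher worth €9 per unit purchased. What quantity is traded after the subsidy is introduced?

Pre-subsidy: 82 - (2/13)Q = 250/7 + (2/7)Q gives Q* = 105.3 and P* = 65.8.
With the rebate, buyers effectively pay Pb = Ps − 9, where Ps is the price sellers receive.
On the curves, Pb = 82 - (2/13)Q and Ps = 250/7 + (2/7)Q; the wedge Ps − Pb = 9 gives 250/7 + (2/7)Q − (82 - (2/13)Q) = 9, so Q' = 125.775.
Then Pb = 82 − (2/13)·125.775 = 62.65 and Ps = 250/7 + (2/7)·125.775 = 71.65.

Q' = 125.775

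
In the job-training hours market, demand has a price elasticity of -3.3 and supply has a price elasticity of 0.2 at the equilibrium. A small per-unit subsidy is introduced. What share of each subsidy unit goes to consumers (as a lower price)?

Consumer share = 2/35

For a small subsidy around the equilibrium, the benefit split depends on the relative slopes, which at a point are proportional to the elasticities.
Buyer share = εs/(εs + |εd|) = 0.2/(0.2 + 3.3) = 2/35; seller share = |εd|/(εs + |εd|) = 33/35.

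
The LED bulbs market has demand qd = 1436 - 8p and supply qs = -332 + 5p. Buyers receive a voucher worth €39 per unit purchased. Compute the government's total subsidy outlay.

Government cost = €18252

Pre-subsidy: 1436 - 8p = -332 + 5p gives p* = 136, q* = 348.
With the rebate, buyers effectively pay pb = ps − 39, where ps is the price sellers receive.
Demand in terms of ps becomes qd = 1436 − 8(ps − 39) = 1748 - 8ps. Setting this equal to supply: 1748 - 8ps = -332 + 5ps, so ps = 160.
Buyers pay pb = 160 − 39 = 121; q' = -332 + 5·160 = 468.
Government outlay = subsidy × quantity = 39 × 468 = 18252.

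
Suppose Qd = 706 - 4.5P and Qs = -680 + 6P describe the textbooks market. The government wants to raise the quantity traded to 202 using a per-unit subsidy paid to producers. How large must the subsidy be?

Required subsidy s = 35 per unit

At Q = 202, invert demand for the buyer price: Pb = (706 − 202)/4.5 = 112; invert supply for the seller price: Ps = (202 − (-680))/6 = 147.
The subsidy must fill the gap: s = Ps − Pb = 147 − 112 = 35.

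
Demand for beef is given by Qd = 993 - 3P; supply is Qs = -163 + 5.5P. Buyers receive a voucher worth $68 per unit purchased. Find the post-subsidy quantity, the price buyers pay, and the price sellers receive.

Q' = 717; buyers pay $92; sellers receive $160

Pre-subsidy: 993 - 3P = -163 + 5.5P gives P* = 136, Q* = 585.
With the rebate, buyers effectively pay Pb = Ps − 68, where Ps is the price sellers receive.
Demand in terms of Ps becomes Qd = 993 − 3(Ps − 68) = 1197 - 3Ps. Setting this equal to supply: 1197 - 3Ps = -163 + 5.5Ps, so Ps = 160.
Buyers pay Pb = 160 − 68 = 92; Q' = -163 + 5.5·160 = 717.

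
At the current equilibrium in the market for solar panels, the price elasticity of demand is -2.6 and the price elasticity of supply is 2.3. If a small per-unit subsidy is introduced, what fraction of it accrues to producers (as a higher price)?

Producer share = 26/49

For a small subsidy around the equilibrium, the benefit split depends on the relative slopes, which at a point are proportional to the elasticities.
Buyer share = εs/(εs + |εd|) = 2.3/(2.3 + 2.6) = 23/49; seller share = |εd|/(εs + |εd|) = 26/49.
So producers capture 26/49 of the subsidy.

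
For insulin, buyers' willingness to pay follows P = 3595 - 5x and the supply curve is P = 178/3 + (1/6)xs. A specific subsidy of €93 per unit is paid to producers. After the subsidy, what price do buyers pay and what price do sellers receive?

Pre-subsidy: 3595 - 5x = 178/3 + (1/6)x gives x* = 21214/31 and P* = 5375/31.
With the subsidy, sellers receive Ps = Pb + 93 for each unit, where Pb is the price buyers pay.
On the curves, Pb = 3595 - 5x and Ps = 178/3 + (1/6)x; the wedge Ps − Pb = 93 gives 178/3 + (1/6)x − (3595 - 5x) = 93, so x' = 21772/31.
Then Pb = 3595 − 5·(21772/31) = 2585/31 and Ps = 178/3 + (1/6)·(21772/31) = 5468/31.

Buyers pay 2585/31; sellers receive 5468/31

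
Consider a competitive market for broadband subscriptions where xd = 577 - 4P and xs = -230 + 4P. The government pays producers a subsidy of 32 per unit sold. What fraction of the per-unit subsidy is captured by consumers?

Consumer share = 0.5

Pre-subsidy: 577 - 4P = -230 + 4P gives P* = 100.875, x* = 173.5.
With the subsidy, sellers receive Ps = Pb + 32 for each unit, where Pb is the price buyers pay.
Supply in terms of Pb becomes xs = -230 + 4(Pb + 32) = -102 + 4Pb. Setting this equal to demand: 577 - 4Pb = -102 + 4Pb, so Pb = 84.875.
Sellers receive Ps = 84.875 + 32 = 116.875; x' = 577 − 4·84.875 = 237.5.
Buyers' price falls by P* − Pb = 100.875 − 84.875 = 16; sellers' price rises by Ps − P* = 116.875 − 100.875 = 16.
So consumers capture 16/32 = 0.5 of each unit of subsidy.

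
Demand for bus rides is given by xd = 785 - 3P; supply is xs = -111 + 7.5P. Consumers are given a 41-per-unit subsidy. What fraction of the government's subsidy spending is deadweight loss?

DWL / government spending = 615/8636

Pre-subsidy: 785 - 3P = -111 + 7.5P gives P* = 256/3, x* = 529.
With the rebate, buyers effectively pay Pb = Ps − 41, where Ps is the price sellers receive.
Demand in terms of Ps becomes xd = 785 − 3(Ps − 41) = 908 - 3Ps. Setting this equal to supply: 908 - 3Ps = -111 + 7.5Ps, so Ps = 2038/21.
Buyers pay Pb = 2038/21 − 41 = 1177/21; x' = -111 + 7.5·(2038/21) = 4318/7.
ΔCS = ½(529 + 4318/7)(256/3 − 1177/21) = 1644305/98; ΔPS = ½(529 + 4318/7)(2038/21 − 256/3) = 328861/49.
Government spending = 41 × 4318/7 = 177038/7.
DWL = ½ × 41 × (4318/7 − 529) = 25215/14; fraction = (25215/14) / (177038/7) = 615/8636.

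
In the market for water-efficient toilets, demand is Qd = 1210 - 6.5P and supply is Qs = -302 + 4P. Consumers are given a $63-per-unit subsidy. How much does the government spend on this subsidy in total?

Pre-subsidy: 1210 - 6.5P = -302 + 4P gives P* = 144, Q* = 274.
With the rebate, buyers effectively pay Pb = Ps − 63, where Ps is the price sellers receive.
Demand in terms of Ps becomes Qd = 1210 − 6.5(Ps − 63) = 1619.5 - 6.5Ps. Setting this equal to supply: 1619.5 - 6.5Ps = -302 + 4Ps, so Ps = 183.
Buyers pay Pb = 183 − 63 = 120; Q' = -302 + 4·183 = 430.
Government outlay = subsidy × quantity = 63 × 430 = 27090.

Government cost = $27090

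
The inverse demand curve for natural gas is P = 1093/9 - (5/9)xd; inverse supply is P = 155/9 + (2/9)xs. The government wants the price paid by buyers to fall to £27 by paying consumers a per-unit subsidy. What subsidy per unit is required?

Required subsidy s = £28 per unit

At a buyer price of 27, quantity demanded is 218.6 − 1.8·27 = 170.
Sellers supply 170 only when they receive Ps = 155/9 + (2/9)·170 = 55.
s = Ps − Pb = 55 − 27 = 28.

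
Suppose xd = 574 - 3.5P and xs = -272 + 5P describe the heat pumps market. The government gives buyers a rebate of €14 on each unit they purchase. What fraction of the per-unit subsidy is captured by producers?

Producer share = 7/17

Pre-subsidy: 574 - 3.5P = -272 + 5P gives P* = 1692/17, x* = 3836/17.
With the rebate, buyers effectively pay Pb = Ps − 14, where Ps is the price sellers receive.
Demand in terms of Ps becomes xd = 574 − 3.5(Ps − 14) = 623 - 3.5Ps. Setting this equal to supply: 623 - 3.5Ps = -272 + 5Ps, so Ps = 1790/17.
Buyers pay Pb = 1790/17 − 14 = 1552/17; x' = -272 + 5·(1790/17) = 4326/17.
Buyers' price falls by P* − Pb = 1692/17 − 1552/17 = 140/17; sellers' price rises by Ps − P* = 1790/17 − 1692/17 = 98/17.
So producers capture (98/17)/14 = 7/17 of each unit of subsidy.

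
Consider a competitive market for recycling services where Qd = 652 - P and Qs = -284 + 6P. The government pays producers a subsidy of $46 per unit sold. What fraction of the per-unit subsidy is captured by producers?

Producer share = 1/7

Pre-subsidy: 652 - P = -284 + 6P gives P* = 936/7, Q* = 3628/7.
With the subsidy, sellers receive Ps = Pb + 46 for each unit, where Pb is the price buyers pay.
Supply in terms of Pb becomes Qs = -284 + 6(Pb + 46) = -8 + 6Pb. Setting this equal to demand: 652 - Pb = -8 + 6Pb, so Pb = 660/7.
Sellers receive Ps = 660/7 + 46 = 982/7; Q' = 652 − 1·(660/7) = 3904/7.
Buyers' price falls by P* − Pb = 936/7 − 660/7 = 276/7; sellers' price rises by Ps − P* = 982/7 − 936/7 = 46/7.
So producers capture (46/7)/46 = 1/7 of each unit of subsidy.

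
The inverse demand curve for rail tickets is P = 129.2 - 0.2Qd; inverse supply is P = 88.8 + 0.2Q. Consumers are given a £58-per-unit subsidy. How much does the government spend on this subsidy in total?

Pre-subsidy: 129.2 - 0.2Q = 88.8 + 0.2Q gives Q* = 101 and P* = 109.
With the rebate, buyers effectively pay Pb = Ps − 58, where Ps is the price sellers receive.
On the curves, Pb = 129.2 - 0.2Q and Ps = 88.8 + 0.2Q; the wedge Ps − Pb = 58 gives 88.8 + 0.2Q − (129.2 - 0.2Q) = 58, so Q' = 246.
Then Pb = 129.2 − 0.2·246 = 80 and Ps = 88.8 + 0.2·246 = 138.
Government outlay = subsidy × quantity = 58 × 246 = 14268.

Government cost = £14268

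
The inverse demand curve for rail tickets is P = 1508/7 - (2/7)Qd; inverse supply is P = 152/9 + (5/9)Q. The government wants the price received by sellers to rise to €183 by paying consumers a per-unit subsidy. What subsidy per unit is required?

At a seller price of 183, quantity supplied is -30.4 + 1.8·183 = 299.
Buyers absorb 299 only when they pay Pb = 1508/7 − (2/7)·299 = 130.
s = Ps − Pb = 183 − 130 = 53.

Required subsidy s = €53 per unit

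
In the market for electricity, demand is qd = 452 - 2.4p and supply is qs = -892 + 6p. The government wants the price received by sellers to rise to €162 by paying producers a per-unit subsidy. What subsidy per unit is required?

At a seller price of 162, quantity supplied is -892 + 6·162 = 80.
Buyers absorb 80 only when they pay pb with 452 − 2.4·pb = 80, i.e. pb = 155.
s = ps − pb = 162 − 155 = 7.

Required subsidy s = €7 per unit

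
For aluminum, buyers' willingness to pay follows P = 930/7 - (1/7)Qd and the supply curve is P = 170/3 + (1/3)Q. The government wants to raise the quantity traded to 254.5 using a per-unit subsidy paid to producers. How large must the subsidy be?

At Q = 254.5, from the demand curve buyers pay Pb = 930/7 − (1/7)·254.5 = 96.5; from the supply curve sellers need Ps = 170/3 + (1/3)·254.5 = 141.5.
The subsidy must fill the gap: s = Ps − Pb = 141.5 − 96.5 = 45.

Required subsidy s = 45 per unit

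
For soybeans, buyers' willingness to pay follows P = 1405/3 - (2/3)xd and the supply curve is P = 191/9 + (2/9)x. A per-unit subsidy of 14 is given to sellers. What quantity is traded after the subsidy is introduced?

Pre-subsidy: 1405/3 - (2/3)x = 191/9 + (2/9)x gives x* = 503 and P* = 133.
With the subsidy, sellers receive Ps = Pb + 14 for each unit, where Pb is the price buyers pay.
On the curves, Pb = 1405/3 - (2/3)x and Ps = 191/9 + (2/9)x; the wedge Ps − Pb = 14 gives 191/9 + (2/9)x − (1405/3 - (2/3)x) = 14, so x' = 518.75.
Then Pb = 1405/3 − (2/3)·518.75 = 122.5 and Ps = 191/9 + (2/9)·518.75 = 136.5.

x' = 518.75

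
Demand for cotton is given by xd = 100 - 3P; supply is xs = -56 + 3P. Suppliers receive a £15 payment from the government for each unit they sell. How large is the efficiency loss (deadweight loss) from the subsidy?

Deadweight loss = £168.75

Pre-subsidy: 100 - 3P = -56 + 3P gives P* = 26, x* = 22.
With the subsidy, sellers receive Ps = Pb + 15 for each unit, where Pb is the price buyers pay.
Supply in terms of Pb becomes xs = -56 + 3(Pb + 15) = -11 + 3Pb. Setting this equal to demand: 100 - 3Pb = -11 + 3Pb, so Pb = 18.5.
Sellers receive Ps = 18.5 + 15 = 33.5; x' = 100 − 3·18.5 = 44.5.
The subsidy expands output by 44.5 − 22 = 22.5 past the efficient level; on those units the gap between marginal cost and willingness to pay runs from 0 up to 15.
DWL = ½ × 15 × 22.5 = 168.75.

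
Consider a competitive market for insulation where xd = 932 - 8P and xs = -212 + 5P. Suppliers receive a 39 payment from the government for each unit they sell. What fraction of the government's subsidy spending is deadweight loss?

DWL / government spending = 5/29

Pre-subsidy: 932 - 8P = -212 + 5P gives P* = 88, x* = 228.
With the subsidy, sellers receive Ps = Pb + 39 for each unit, where Pb is the price buyers pay.
Supply in terms of Pb becomes xs = -212 + 5(Pb + 39) = -17 + 5Pb. Setting this equal to demand: 932 - 8Pb = -17 + 5Pb, so Pb = 73.
Sellers receive Ps = 73 + 39 = 112; x' = 932 − 8·73 = 348.
ΔCS = ½(228 + 348)(88 − 73) = 4320; ΔPS = ½(228 + 348)(112 − 88) = 6912.
Government spending = 39 × 348 = 13572.
DWL = ½ × 39 × (348 − 228) = 2340; fraction = 2340 / 13572 = 5/29.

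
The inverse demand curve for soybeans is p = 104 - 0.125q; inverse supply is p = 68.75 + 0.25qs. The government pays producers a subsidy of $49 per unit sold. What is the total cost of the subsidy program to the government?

Pre-subsidy: 104 - 0.125q = 68.75 + 0.25q gives q* = 94 and p* = 92.25.
With the subsidy, sellers receive ps = pb + 49 for each unit, where pb is the price buyers pay.
On the curves, pb = 104 - 0.125q and ps = 68.75 + 0.25q; the wedge ps − pb = 49 gives 68.75 + 0.25q − (104 - 0.125q) = 49, so q' = 674/3.
Then pb = 104 − 0.125·(674/3) = 911/12 and ps = 68.75 + 0.25·(674/3) = 1499/12.
Government outlay = subsidy × quantity = 49 × 674/3 = 33026/3.

Government cost = 33026/3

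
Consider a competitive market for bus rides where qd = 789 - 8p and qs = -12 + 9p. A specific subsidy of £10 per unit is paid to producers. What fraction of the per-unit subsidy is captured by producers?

Pre-subsidy: 789 - 8p = -12 + 9p gives p* = 801/17, q* = 7005/17.
With the subsidy, sellers receive ps = pb + 10 for each unit, where pb is the price buyers pay.
Supply in terms of pb becomes qs = -12 + 9(pb + 10) = 78 + 9pb. Setting this equal to demand: 789 - 8pb = 78 + 9pb, so pb = 711/17.
Sellers receive ps = 711/17 + 10 = 881/17; q' = 789 − 8·(711/17) = 7725/17.
Buyers' price falls by p* − pb = 801/17 − 711/17 = 90/17; sellers' price rises by ps − p* = 881/17 − 801/17 = 80/17.
So producers capture (80/17)/10 = 8/17 of each unit of subsidy.

Producer share = 8/17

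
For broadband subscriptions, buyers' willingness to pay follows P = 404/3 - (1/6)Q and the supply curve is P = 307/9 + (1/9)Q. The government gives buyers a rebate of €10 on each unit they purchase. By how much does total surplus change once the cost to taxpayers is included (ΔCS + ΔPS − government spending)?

Net change in total surplus = -€180

Pre-subsidy: 404/3 - (1/6)Q = 307/9 + (1/9)Q gives Q* = 362 and P* = 223/3.
With the rebate, buyers effectively pay Pb = Ps − 10, where Ps is the price sellers receive.
On the curves, Pb = 404/3 - (1/6)Q and Ps = 307/9 + (1/9)Q; the wedge Ps − Pb = 10 gives 307/9 + (1/9)Q − (404/3 - (1/6)Q) = 10, so Q' = 398.
Then Pb = 404/3 − (1/6)·398 = 205/3 and Ps = 307/9 + (1/9)·398 = 235/3.
ΔCS = ½(362 + 398)(223/3 − 205/3) = 2280; ΔPS = ½(362 + 398)(235/3 − 223/3) = 1520.
Government spending = 10 × 398 = 3980.
Net change = 2280 + 1520 − 3980 = -180. The loss equals the DWL triangle ½·10·36.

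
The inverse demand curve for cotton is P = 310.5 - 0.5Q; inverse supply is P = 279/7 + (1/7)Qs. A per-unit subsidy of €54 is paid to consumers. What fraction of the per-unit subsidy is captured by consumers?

Consumer share = 7/9

Pre-subsidy: 310.5 - 0.5Q = 279/7 + (1/7)Q gives Q* = 421 and P* = 100.
With the rebate, buyers effectively pay Pb = Ps − 54, where Ps is the price sellers receive.
On the curves, Pb = 310.5 - 0.5Q and Ps = 279/7 + (1/7)Q; the wedge Ps − Pb = 54 gives 279/7 + (1/7)Q − (310.5 - 0.5Q) = 54, so Q' = 505.
Then Pb = 310.5 − 0.5·505 = 58 and Ps = 279/7 + (1/7)·505 = 112.
Buyers' price falls by P* − Pb = 100 − 58 = 42; sellers' price rises by Ps − P* = 112 − 100 = 12.
So consumers capture 42/54 = 7/9 of each unit of subsidy.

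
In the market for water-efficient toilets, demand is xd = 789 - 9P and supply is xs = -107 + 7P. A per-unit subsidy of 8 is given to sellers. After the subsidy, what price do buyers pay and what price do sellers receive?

Pre-subsidy: 789 - 9P = -107 + 7P gives P* = 56, x* = 285.
With the subsidy, sellers receive Ps = Pb + 8 for each unit, where Pb is the price buyers pay.
Supply in terms of Pb becomes xs = -107 + 7(Pb + 8) = -51 + 7Pb. Setting this equal to demand: 789 - 9Pb = -51 + 7Pb, so Pb = 52.5.
Sellers receive Ps = 52.5 + 8 = 60.5; x' = 789 − 9·52.5 = 316.5.

Buyers pay 52.5; sellers receive 60.5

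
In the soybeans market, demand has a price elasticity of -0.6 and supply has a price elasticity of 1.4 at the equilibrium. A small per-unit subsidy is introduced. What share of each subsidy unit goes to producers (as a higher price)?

For a small subsidy around the equilibrium, the benefit split depends on the relative slopes, which at a point are proportional to the elasticities.
Buyer share = εs/(εs + |εd|) = 1.4/(1.4 + 0.6) = 0.7; seller share = |εd|/(εs + |εd|) = 0.3.
So producers capture 0.3 of the subsidy.

Producer share = 0.3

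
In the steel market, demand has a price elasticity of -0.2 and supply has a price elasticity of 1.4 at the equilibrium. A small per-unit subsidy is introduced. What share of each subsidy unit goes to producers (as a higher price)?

Producer share = 0.125

For a small subsidy around the equilibrium, the benefit split depends on the relative slopes, which at a point are proportional to the elasticities.
Buyer share = εs/(εs + |εd|) = 1.4/(1.4 + 0.2) = 0.875; seller share = |εd|/(εs + |εd|) = 0.125.
So producers capture 0.125 of the subsidy.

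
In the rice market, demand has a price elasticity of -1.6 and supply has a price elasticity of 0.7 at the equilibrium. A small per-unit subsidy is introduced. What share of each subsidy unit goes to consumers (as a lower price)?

Consumer share = 7/23

For a small subsidy around the equilibrium, the benefit split depends on the relative slopes, which at a point are proportional to the elasticities.
Buyer share = εs/(εs + |εd|) = 0.7/(0.7 + 1.6) = 7/23; seller share = |εd|/(εs + |εd|) = 16/23.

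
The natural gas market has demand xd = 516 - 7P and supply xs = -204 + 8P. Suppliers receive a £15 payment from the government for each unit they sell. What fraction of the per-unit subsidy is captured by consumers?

Consumer share = 8/15

Pre-subsidy: 516 - 7P = -204 + 8P gives P* = 48, x* = 180.
With the subsidy, sellers receive Ps = Pb + 15 for each unit, where Pb is the price buyers pay.
Supply in terms of Pb becomes xs = -204 + 8(Pb + 15) = -84 + 8Pb. Setting this equal to demand: 516 - 7Pb = -84 + 8Pb, so Pb = 40.
Sellers receive Ps = 40 + 15 = 55; x' = 516 − 7·40 = 236.
Buyers' price falls by P* − Pb = 48 − 40 = 8; sellers' price rises by Ps − P* = 55 − 48 = 7.
So consumers capture 8/15 = 8/15 of each unit of subsidy.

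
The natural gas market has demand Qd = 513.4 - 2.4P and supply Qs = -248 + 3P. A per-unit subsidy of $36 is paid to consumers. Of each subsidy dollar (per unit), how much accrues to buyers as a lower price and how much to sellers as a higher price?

Buyers gain $20 per unit; sellers gain $16 per unit

Pre-subsidy: 513.4 - 2.4P = -248 + 3P gives P* = 141, Q* = 175.
With the rebate, buyers effectively pay Pb = Ps − 36, where Ps is the price sellers receive.
Demand in terms of Ps becomes Qd = 513.4 − 2.4(Ps − 36) = 599.8 - 2.4Ps. Setting this equal to supply: 599.8 - 2.4Ps = -248 + 3Ps, so Ps = 157.
Buyers pay Pb = 157 − 36 = 121; Q' = -248 + 3·157 = 223.
Buyers' price falls by P* − Pb = 141 − 121 = 20; sellers' price rises by Ps − P* = 157 − 141 = 16.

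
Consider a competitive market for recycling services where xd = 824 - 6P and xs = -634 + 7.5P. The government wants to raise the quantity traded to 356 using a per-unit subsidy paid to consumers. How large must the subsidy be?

Required subsidy s = 54 per unit

At x = 356, invert demand for the buyer price: Pb = (824 − 356)/6 = 78; invert supply for the seller price: Ps = (356 − (-634))/7.5 = 132.
The subsidy must fill the gap: s = Ps − Pb = 132 − 78 = 54.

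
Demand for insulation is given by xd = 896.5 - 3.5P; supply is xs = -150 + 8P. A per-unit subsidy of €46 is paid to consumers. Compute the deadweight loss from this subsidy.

Deadweight loss = €2576

Pre-subsidy: 896.5 - 3.5P = -150 + 8P gives P* = 91, x* = 578.
With the rebate, buyers effectively pay Pb = Ps − 46, where Ps is the price sellers receive.
Demand in terms of Ps becomes xd = 896.5 − 3.5(Ps − 46) = 1057.5 - 3.5Ps. Setting this equal to supply: 1057.5 - 3.5Ps = -150 + 8Ps, so Ps = 105.
Buyers pay Pb = 105 − 46 = 59; x' = -150 + 8·105 = 690.
The subsidy expands output by 690 − 578 = 112 past the efficient level; on those units the gap between marginal cost and willingness to pay runs from 0 up to 46.
DWL = ½ × 46 × 112 = 2576.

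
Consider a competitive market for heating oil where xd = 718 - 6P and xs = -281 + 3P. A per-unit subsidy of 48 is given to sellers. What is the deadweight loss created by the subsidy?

Deadweight loss = 2304

Pre-subsidy: 718 - 6P = -281 + 3P gives P* = 111, x* = 52.
With the subsidy, sellers receive Ps = Pb + 48 for each unit, where Pb is the price buyers pay.
Supply in terms of Pb becomes xs = -281 + 3(Pb + 48) = -137 + 3Pb. Setting this equal to demand: 718 - 6Pb = -137 + 3Pb, so Pb = 95.
Sellers receive Ps = 95 + 48 = 143; x' = 718 − 6·95 = 148.
The subsidy expands output by 148 − 52 = 96 past the efficient level; on those units the gap between marginal cost and willingness to pay runs from 0 up to 48.
DWL = ½ × 48 × 96 = 2304.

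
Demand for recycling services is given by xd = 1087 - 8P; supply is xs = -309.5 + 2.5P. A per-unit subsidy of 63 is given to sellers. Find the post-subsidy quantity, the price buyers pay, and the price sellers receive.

x' = 143; buyers pay 118; sellers receive 181

Pre-subsidy: 1087 - 8P = -309.5 + 2.5P gives P* = 133, x* = 23.
With the subsidy, sellers receive Ps = Pb + 63 for each unit, where Pb is the price buyers pay.
Supply in terms of Pb becomes xs = -309.5 + 2.5(Pb + 63) = -152 + 2.5Pb. Setting this equal to demand: 1087 - 8Pb = -152 + 2.5Pb, so Pb = 118.
Sellers receive Ps = 118 + 63 = 181; x' = 1087 − 8·118 = 143.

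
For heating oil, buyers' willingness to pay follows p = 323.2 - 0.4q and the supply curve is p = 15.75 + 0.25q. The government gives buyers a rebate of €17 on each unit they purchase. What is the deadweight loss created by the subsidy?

Pre-subsidy: 323.2 - 0.4q = 15.75 + 0.25q gives q* = 473 and p* = 134.
With the rebate, buyers effectively pay pb = ps − 17, where ps is the price sellers receive.
On the curves, pb = 323.2 - 0.4q and ps = 15.75 + 0.25q; the wedge ps − pb = 17 gives 15.75 + 0.25q − (323.2 - 0.4q) = 17, so q' = 6489/13.
Then pb = 323.2 − 0.4·(6489/13) = 1606/13 and ps = 15.75 + 0.25·(6489/13) = 1827/13.
The subsidy expands output by 6489/13 − 473 = 340/13 past the efficient level; on those units the gap between marginal cost and willingness to pay runs from 0 up to 17.
DWL = ½ × 17 × 340/13 = 2890/13.

Deadweight loss = 2890/13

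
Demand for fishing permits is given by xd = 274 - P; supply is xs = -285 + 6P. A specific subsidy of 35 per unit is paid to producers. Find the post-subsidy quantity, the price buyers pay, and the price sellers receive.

Pre-subsidy: 274 - P = -285 + 6P gives P* = 559/7, x* = 1359/7.
With the subsidy, sellers receive Ps = Pb + 35 for each unit, where Pb is the price buyers pay.
Supply in terms of Pb becomes xs = -285 + 6(Pb + 35) = -75 + 6Pb. Setting this equal to demand: 274 - Pb = -75 + 6Pb, so Pb = 349/7.
Sellers receive Ps = 349/7 + 35 = 594/7; x' = 274 − 1·(349/7) = 1569/7.

x' = 1569/7; buyers pay 349/7; sellers receive 594/7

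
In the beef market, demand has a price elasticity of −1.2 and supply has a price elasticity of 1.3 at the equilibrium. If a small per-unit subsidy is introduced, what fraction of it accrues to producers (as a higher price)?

For a small subsidy around the equilibrium, the benefit split depends on the relative slopes, which at a point are proportional to the elasticities.
Buyer share = εs/(εs + |εd|) = 1.3/(1.3 + 1.2) = 0.52; seller share = |εd|/(εs + |εd|) = 0.48.
So producers capture 0.48 of the subsidy.

Producer share = 0.48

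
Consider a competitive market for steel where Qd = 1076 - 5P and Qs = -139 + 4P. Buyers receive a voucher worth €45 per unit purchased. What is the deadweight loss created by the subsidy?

Pre-subsidy: 1076 - 5P = -139 + 4P gives P* = 135, Q* = 401.
With the rebate, buyers effectively pay Pb = Ps − 45, where Ps is the price sellers receive.
Demand in terms of Ps becomes Qd = 1076 − 5(Ps − 45) = 1301 - 5Ps. Setting this equal to supply: 1301 - 5Ps = -139 + 4Ps, so Ps = 160.
Buyers pay Pb = 160 − 45 = 115; Q' = -139 + 4·160 = 501.
The subsidy expands output by 501 − 401 = 100 past the efficient level; on those units the gap between marginal cost and willingness to pay runs from 0 up to 45.
DWL = ½ × 45 × 100 = 2250.

Deadweight loss = €2250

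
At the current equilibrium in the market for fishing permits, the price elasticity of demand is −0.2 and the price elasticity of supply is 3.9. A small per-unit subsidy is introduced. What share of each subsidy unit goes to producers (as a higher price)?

For a small subsidy around the equilibrium, the benefit split depends on the relative slopes, which at a point are proportional to the elasticities.
Buyer share = εs/(εs + |εd|) = 3.9/(3.9 + 0.2) = 39/41; seller share = |εd|/(εs + |εd|) = 2/41.
So producers capture 2/41 of the subsidy.

Producer share = 2/41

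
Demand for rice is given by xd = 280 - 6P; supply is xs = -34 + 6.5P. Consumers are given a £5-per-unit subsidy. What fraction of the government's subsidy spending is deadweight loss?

DWL / government spending = 195/3622

Pre-subsidy: 280 - 6P = -34 + 6.5P gives P* = 25.12, x* = 129.28.
With the rebate, buyers effectively pay Pb = Ps − 5, where Ps is the price sellers receive.
Demand in terms of Ps becomes xd = 280 − 6(Ps − 5) = 310 - 6Ps. Setting this equal to supply: 310 - 6Ps = -34 + 6.5Ps, so Ps = 27.52.
Buyers pay Pb = 27.52 − 5 = 22.52; x' = -34 + 6.5·27.52 = 144.88.
ΔCS = ½(129.28 + 144.88)(25.12 − 22.52) = 356.408; ΔPS = ½(129.28 + 144.88)(27.52 − 25.12) = 328.992.
Government spending = 5 × 144.88 = 724.4.
DWL = ½ × 5 × (144.88 − 129.28) = 39; fraction = 39 / 724.4 = 195/3622.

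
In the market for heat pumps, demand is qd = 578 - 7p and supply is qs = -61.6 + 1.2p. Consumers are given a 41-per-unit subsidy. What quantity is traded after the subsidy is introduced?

Pre-subsidy: 578 - 7p = -61.6 + 1.2p gives p* = 78, q* = 32.
With the rebate, buyers effectively pay pb = ps − 41, where ps is the price sellers receive.
Demand in terms of ps becomes qd = 578 − 7(ps − 41) = 865 - 7ps. Setting this equal to supply: 865 - 7ps = -61.6 + 1.2ps, so ps = 113.
Buyers pay pb = 113 − 41 = 72; q' = -61.6 + 1.2·113 = 74.

q' = 74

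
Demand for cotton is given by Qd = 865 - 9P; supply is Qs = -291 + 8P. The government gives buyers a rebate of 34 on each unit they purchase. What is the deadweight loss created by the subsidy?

Deadweight loss = 2448

Pre-subsidy: 865 - 9P = -291 + 8P gives P* = 68, Q* = 253.
With the rebate, buyers effectively pay Pb = Ps − 34, where Ps is the price sellers receive.
Demand in terms of Ps becomes Qd = 865 − 9(Ps − 34) = 1171 - 9Ps. Setting this equal to supply: 1171 - 9Ps = -291 + 8Ps, so Ps = 86.
Buyers pay Pb = 86 − 34 = 52; Q' = -291 + 8·86 = 397.
The subsidy expands output by 397 − 253 = 144 past the efficient level; on those units the gap between marginal cost and willingness to pay runs from 0 up to 34.
DWL = ½ × 34 × 144 = 2448.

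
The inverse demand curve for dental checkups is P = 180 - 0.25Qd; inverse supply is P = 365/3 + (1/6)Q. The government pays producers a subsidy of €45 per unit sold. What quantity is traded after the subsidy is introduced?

Pre-subsidy: 180 - 0.25Q = 365/3 + (1/6)Q gives Q* = 140 and P* = 145.
With the subsidy, sellers receive Ps = Pb + 45 for each unit, where Pb is the price buyers pay.
On the curves, Pb = 180 - 0.25Q and Ps = 365/3 + (1/6)Q; the wedge Ps − Pb = 45 gives 365/3 + (1/6)Q − (180 - 0.25Q) = 45, so Q' = 248.
Then Pb = 180 − 0.25·248 = 118 and Ps = 365/3 + (1/6)·248 = 163.

Q' = 248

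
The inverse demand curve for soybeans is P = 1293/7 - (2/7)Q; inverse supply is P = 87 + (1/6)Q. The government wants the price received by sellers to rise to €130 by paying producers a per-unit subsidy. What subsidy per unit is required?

At a seller price of 130, quantity supplied is -522 + 6·130 = 258.
Buyers absorb 258 only when they pay Pb = 1293/7 − (2/7)·258 = 111.
s = Ps − Pb = 130 − 111 = 19.

Required subsidy s = €19 per unit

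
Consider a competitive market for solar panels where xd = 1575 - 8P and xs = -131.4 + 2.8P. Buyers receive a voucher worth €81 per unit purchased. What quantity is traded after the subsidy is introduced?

Pre-subsidy: 1575 - 8P = -131.4 + 2.8P gives P* = 158, x* = 311.
With the rebate, buyers effectively pay Pb = Ps − 81, where Ps is the price sellers receive.
Demand in terms of Ps becomes xd = 1575 − 8(Ps − 81) = 2223 - 8Ps. Setting this equal to supply: 2223 - 8Ps = -131.4 + 2.8Ps, so Ps = 218.
Buyers pay Pb = 218 − 81 = 137; x' = -131.4 + 2.8·218 = 479.

x' = 479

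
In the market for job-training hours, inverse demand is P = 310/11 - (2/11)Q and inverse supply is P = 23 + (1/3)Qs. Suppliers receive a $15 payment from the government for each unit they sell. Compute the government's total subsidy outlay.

Pre-subsidy: 310/11 - (2/11)Q = 23 + (1/3)Q gives Q* = 171/17 and P* = 448/17.
With the subsidy, sellers receive Ps = Pb + 15 for each unit, where Pb is the price buyers pay.
On the curves, Pb = 310/11 - (2/11)Q and Ps = 23 + (1/3)Q; the wedge Ps − Pb = 15 gives 23 + (1/3)Q − (310/11 - (2/11)Q) = 15, so Q' = 666/17.
Then Pb = 310/11 − (2/11)·(666/17) = 358/17 and Ps = 23 + (1/3)·(666/17) = 613/17.
Government outlay = subsidy × quantity = 15 × 666/17 = 9990/17.

Government cost = 9990/17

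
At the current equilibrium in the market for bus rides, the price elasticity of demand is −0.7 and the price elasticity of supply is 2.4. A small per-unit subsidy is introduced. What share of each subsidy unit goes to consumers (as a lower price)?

Consumer share = 24/31

For a small subsidy around the equilibrium, the benefit split depends on the relative slopes, which at a point are proportional to the elasticities.
Buyer share = εs/(εs + |εd|) = 2.4/(2.4 + 0.7) = 24/31; seller share = |εd|/(εs + |εd|) = 7/31.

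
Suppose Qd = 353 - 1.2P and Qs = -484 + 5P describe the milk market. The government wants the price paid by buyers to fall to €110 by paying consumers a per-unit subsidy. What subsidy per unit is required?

At a buyer price of 110, quantity demanded is 353 − 1.2·110 = 221.
Sellers supply 221 only when they receive Ps with -484 + 5·Ps = 221, i.e. Ps = 141.
s = Ps − Pb = 141 − 110 = 31.

Required subsidy s = €31 per unit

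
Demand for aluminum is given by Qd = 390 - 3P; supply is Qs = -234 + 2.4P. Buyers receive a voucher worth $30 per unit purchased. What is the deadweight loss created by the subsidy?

Pre-subsidy: 390 - 3P = -234 + 2.4P gives P* = 1040/9, Q* = 130/3.
With the rebate, buyers effectively pay Pb = Ps − 30, where Ps is the price sellers receive.
Demand in terms of Ps becomes Qd = 390 − 3(Ps − 30) = 480 - 3Ps. Setting this equal to supply: 480 - 3Ps = -234 + 2.4Ps, so Ps = 1190/9.
Buyers pay Pb = 1190/9 − 30 = 920/9; Q' = -234 + 2.4·(1190/9) = 250/3.
The subsidy expands output by 250/3 − 130/3 = 40 past the efficient level; on those units the gap between marginal cost and willingness to pay runs from 0 up to 30.
DWL = ½ × 30 × 40 = 600.

Deadweight loss = $600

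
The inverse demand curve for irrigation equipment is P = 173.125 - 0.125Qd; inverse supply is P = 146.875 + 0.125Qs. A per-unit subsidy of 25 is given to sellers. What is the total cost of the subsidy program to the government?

Pre-subsidy: 173.125 - 0.125Q = 146.875 + 0.125Q gives Q* = 105 and P* = 160.
With the subsidy, sellers receive Ps = Pb + 25 for each unit, where Pb is the price buyers pay.
On the curves, Pb = 173.125 - 0.125Q and Ps = 146.875 + 0.125Q; the wedge Ps − Pb = 25 gives 146.875 + 0.125Q − (173.125 - 0.125Q) = 25, so Q' = 205.
Then Pb = 173.125 − 0.125·205 = 147.5 and Ps = 146.875 + 0.125·205 = 172.5.
Government outlay = subsidy × quantity = 25 × 205 = 5125.

Government cost = 5125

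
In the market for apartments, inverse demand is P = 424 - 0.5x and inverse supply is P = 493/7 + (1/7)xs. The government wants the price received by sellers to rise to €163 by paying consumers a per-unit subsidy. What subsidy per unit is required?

At a seller price of 163, quantity supplied is -493 + 7·163 = 648.
Buyers absorb 648 only when they pay Pb = 424 − 0.5·648 = 100.
s = Ps − Pb = 163 − 100 = 63.

Required subsidy s = €63 per unit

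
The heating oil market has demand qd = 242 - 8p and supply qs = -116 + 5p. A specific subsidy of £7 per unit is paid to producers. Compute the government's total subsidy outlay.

Pre-subsidy: 242 - 8p = -116 + 5p gives p* = 358/13, q* = 282/13.
With the subsidy, sellers receive ps = pb + 7 for each unit, where pb is the price buyers pay.
Supply in terms of pb becomes qs = -116 + 5(pb + 7) = -81 + 5pb. Setting this equal to demand: 242 - 8pb = -81 + 5pb, so pb = 323/13.
Sellers receive ps = 323/13 + 7 = 414/13; q' = 242 − 8·(323/13) = 562/13.
Government outlay = subsidy × quantity = 7 × 562/13 = 3934/13.

Government cost = 3934/13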